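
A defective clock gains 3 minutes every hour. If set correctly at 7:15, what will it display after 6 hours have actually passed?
For every 60 true minutes, the faulty clock advances 60 + 3 = 63 minutes.
True elapsed: 6 hours = 360 minutes.
Faulty clock advances: 360 x 63/60 = 378 minutes (drift: 18 minutes ahead).
Shown time: 7:15 + 378 minutes = 1:33.

Final answer: 1:33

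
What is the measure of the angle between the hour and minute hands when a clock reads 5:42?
Hour hand position: 5 x 30 + 42 x 0.5 = 171 degrees
Minute hand position: 42 x 6 = 252 degrees
Difference: |171 - 252| = 81 degrees
The angle between the hands is 81 degrees

Final answer: 81 degrees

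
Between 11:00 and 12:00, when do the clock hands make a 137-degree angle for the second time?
At t minutes past 11:00, the hour hand is at 30 x 11 + 0.5t degrees and the minute hand is at 6t degrees.
The smaller angle between them is 137 degrees when |30H - 5.5t| = 137 or |30H - 5.5t| = 223.
With H = 11, solve 30 x 11 - 5.5t = +/- target for each target:
  t = (30 x 11 - 137) / 5.5 = 35.09
  t = (30 x 11 + 137) / 5.5 = 84.91 (outside (0, 60))
  t = (30 x 11 - 223) / 5.5 = 19.45
  t = (30 x 11 + 223) / 5.5 = 100.55 (outside (0, 60))
Valid solutions in (0, 60): {19.45, 35.09} minutes.
The second occurrence is t = 35.09 minutes.
The hands form a 137-degree angle at 35.09 minutes past 11:00.

Final answer: 35.09 minutes past 11:00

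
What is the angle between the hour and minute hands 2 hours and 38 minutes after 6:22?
First find the time 2 hours and 38 minutes after 6:22.
Total minutes: 6 x 60 + 22 + 2 x 60 + 38 = 540.
540 mod 720 = 540 minutes = 9:00.
Now compute the angle at 9:00:
Hour hand: 9 x 30 + 0 x 0.5 = 270 degrees
Minute hand: 0 x 6 = 0 degrees
Difference: |270 - 0| = 270 degrees
Smaller angle: 360 - 270 = 90 degrees

Final answer: 90 degrees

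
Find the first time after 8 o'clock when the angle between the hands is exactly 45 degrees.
At t minutes past 8:00, the hour hand is at 30 x 8 + 0.5t degrees and the minute hand is at 6t degrees.
The smaller angle between them is 45 degrees when |30H - 5.5t| = 45 or |30H - 5.5t| = 315.
With H = 8, solve 30 x 8 - 5.5t = +/- target for each target:
  t = (30 x 8 - 45) / 5.5 = 35.45
  t = (30 x 8 + 45) / 5.5 = 51.82
  t = (30 x 8 - 315) / 5.5 = -13.64 (outside (0, 60))
  t = (30 x 8 + 315) / 5.5 = 100.91 (outside (0, 60))
Valid solutions in (0, 60): {35.45, 51.82} minutes.
The first occurrence is t = 35.45 minutes.
The hands form a 45-degree angle at 35.45 minutes past 8:00.

Final answer: 35.45 minutes past 8:00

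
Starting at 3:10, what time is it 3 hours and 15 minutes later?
Starting time: 3:10
Adding 15 minutes to 10 minutes: 10 + 15 = 25 minutes
Adding 3 hours: 3 + 3 = 6
Final time: 6:25

Final answer: 6:25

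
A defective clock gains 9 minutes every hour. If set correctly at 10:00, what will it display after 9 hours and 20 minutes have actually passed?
For every 60 true minutes, the faulty clock advances 60 + 9 = 69 minutes.
True elapsed: 9 hours and 20 minutes = 560 minutes.
Faulty clock advances: 560 x 69/60 = 644 minutes (drift: 84 minutes ahead).
Shown time: 10:00 + 644 minutes = 8:44.

Final answer: 8:44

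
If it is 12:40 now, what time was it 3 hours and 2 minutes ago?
Starting time: 12:40 = 40 total minutes past 12:00
Subtracting: 3 hours and 2 minutes = 182 minutes
40 - 182 = -142 (negative, add 12 hours = 720) = 578 minutes
= 9 hours and 38 minutes past 12:00 = 9:38

Final answer: 9:38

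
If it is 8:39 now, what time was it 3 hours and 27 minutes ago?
Starting time: 8:39 = 519 total minutes past 12:00
Subtracting: 3 hours and 27 minutes = 207 minutes
519 - 207 = 312 minutes
= 5 hours and 12 minutes past 12:00 = 5:12

Final answer: 5:12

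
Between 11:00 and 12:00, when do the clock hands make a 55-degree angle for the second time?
At t minutes past 11:00, the hour hand is at 30 x 11 + 0.5t degrees and the minute hand is at 6t degrees.
The smaller angle between them is 55 degrees when |30H - 5.5t| = 55 or |30H - 5.5t| = 305.
With H = 11, solve 30 x 11 - 5.5t = +/- target for each target:
  t = (30 x 11 - 55) / 5.5 = 50
  t = (30 x 11 + 55) / 5.5 = 70 (outside (0, 60))
  t = (30 x 11 - 305) / 5.5 = 4.55
  t = (30 x 11 + 305) / 5.5 = 115.45 (outside (0, 60))
Valid solutions in (0, 60): {4.55, 50} minutes.
The second occurrence is t = 50 minutes.
The hands form a 55-degree angle at 50 minutes past 11:00.

Final answer: 50 minutes past 11:00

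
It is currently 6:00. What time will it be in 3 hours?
Starting time: 6:00
Adding 0 minutes to 0 minutes: 0 + 0 = 0 minutes
Adding 3 hours: 6 + 3 = 9
Final time: 9:00

Final answer: 9:00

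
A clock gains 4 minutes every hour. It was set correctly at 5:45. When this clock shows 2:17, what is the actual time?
For every 60 true minutes, the faulty clock advances 64 minutes, so 1 faulty-clock minute corresponds to 60/64 true minutes.
From 5:45 to 2:17 on the faulty dial is 512 minutes.
True elapsed: 512 x 60/64 = 480 minutes = 8 hours.
True time: 5:45 + 8 hours = 1:45.

Final answer: 1:45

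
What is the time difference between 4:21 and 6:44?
From 4:21 to 6:44:
(6 x 60 + 44) - (4 x 60 + 21) = 404 - 261 = 143 minutes
= 2 hours and 23 minutes

Final answer: 2 hours and 23 minutes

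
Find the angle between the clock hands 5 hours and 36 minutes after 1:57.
First find the time 5 hours and 36 minutes after 1:57.
Total minutes: 1 x 60 + 57 + 5 x 60 + 36 = 453.
453 mod 720 = 453 minutes = 7:33.
Now compute the angle at 7:33:
Hour hand: 7 x 30 + 33 x 0.5 = 226.5 degrees
Minute hand: 33 x 6 = 198 degrees
Difference: |226.5 - 198| = 28.5 degrees
The angle is 28.5 degrees

Final answer: 28.5 degrees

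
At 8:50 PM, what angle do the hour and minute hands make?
Hour hand position: 8 x 30 + 50 x 0.5 = 265 degrees
Minute hand position: 50 x 6 = 300 degrees
Difference: |265 - 300| = 35 degrees
The angle between the hands is 35 degrees

Final answer: 35 degrees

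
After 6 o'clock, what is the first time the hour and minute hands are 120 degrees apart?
At t minutes past 6:00, the hour hand is at 30 x 6 + 0.5t degrees and the minute hand is at 6t degrees.
The smaller angle between them is 120 degrees when |30H - 5.5t| = 120 or |30H - 5.5t| = 240.
With H = 6, solve 30 x 6 - 5.5t = +/- target for each target:
  t = (30 x 6 - 120) / 5.5 = 10.91
  t = (30 x 6 + 120) / 5.5 = 54.55
  t = (30 x 6 - 240) / 5.5 = -10.91 (outside (0, 60))
  t = (30 x 6 + 240) / 5.5 = 76.36 (outside (0, 60))
Valid solutions in (0, 60): {10.91, 54.55} minutes.
The first occurrence is t = 10.91 minutes.
The hands form a 120-degree angle at 10.91 minutes past 6:00.

Final answer: 10.91 minutes past 6:00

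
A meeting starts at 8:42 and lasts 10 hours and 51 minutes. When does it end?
Starting time: 8:42
Adding 51 minutes to 42 minutes: 42 + 51 = 93 minutes = 1 hour and 33 minutes
Adding 10 hours: 8 + 10 + 1 (carry) = 19 - 12 = 7
Final time: 7:33

Final answer: 7:33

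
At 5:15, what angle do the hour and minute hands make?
Hour hand position: 5 x 30 + 15 x 0.5 = 157.5 degrees
Minute hand position: 15 x 6 = 90 degrees
Difference: |157.5 - 90| = 67.5 degrees
The angle between the hands is 67.5 degrees

Final answer: 67.5 degrees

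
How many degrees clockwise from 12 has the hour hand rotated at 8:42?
The hour hand moves 30 degrees per hour and 0.5 degrees per minute.
At 8:42: (8) x 30 + 42 x 0.5 = 240 + 21 = 261 degrees

Final answer: 261 degrees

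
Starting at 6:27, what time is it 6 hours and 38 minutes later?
Starting time: 6:27
Adding 38 minutes to 27 minutes: 27 + 38 = 65 minutes = 1 hour and 5 minutes
Adding 6 hours: 6 + 6 + 1 (carry) = 13 - 12 = 1
Final time: 1:05

Final answer: 1:05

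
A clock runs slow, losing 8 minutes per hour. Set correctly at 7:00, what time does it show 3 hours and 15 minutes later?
For every 60 true minutes, the faulty clock advances 60 - 8 = 52 minutes.
True elapsed: 3 hours and 15 minutes = 195 minutes.
Faulty clock advances: 195 x 52/60 = 169 minutes (drift: 26 minutes behind).
Shown time: 7:00 + 169 minutes = 9:49.

Final answer: 9:49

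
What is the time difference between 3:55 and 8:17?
From 3:55 to 8:17:
(8 x 60 + 17) - (3 x 60 + 55) = 497 - 235 = 262 minutes
= 4 hours and 22 minutes

Final answer: 4 hours and 22 minutes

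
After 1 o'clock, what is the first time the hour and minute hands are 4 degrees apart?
At t minutes past 1:00, the hour hand is at 30 x 1 + 0.5t degrees and the minute hand is at 6t degrees.
The smaller angle between them is 4 degrees when |30H - 5.5t| = 4 or |30H - 5.5t| = 356.
With H = 1, solve 30 x 1 - 5.5t = +/- target for each target:
  t = (30 x 1 - 4) / 5.5 = 4.73
  t = (30 x 1 + 4) / 5.5 = 6.18
  t = (30 x 1 - 356) / 5.5 = -59.27 (outside (0, 60))
  t = (30 x 1 + 356) / 5.5 = 70.18 (outside (0, 60))
Valid solutions in (0, 60): {4.73, 6.18} minutes.
The first occurrence is t = 4.73 minutes.
The hands form a 4-degree angle at 4.73 minutes past 1:00.

Final answer: 4.73 minutes past 1:00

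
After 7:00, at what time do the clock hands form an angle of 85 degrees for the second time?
At t minutes past 7:00, the hour hand is at 30 x 7 + 0.5t degrees and the minute hand is at 6t degrees.
The smaller angle between them is 85 degrees when |30H - 5.5t| = 85 or |30H - 5.5t| = 275.
With H = 7, solve 30 x 7 - 5.5t = +/- target for each target:
  t = (30 x 7 - 85) / 5.5 = 22.73
  t = (30 x 7 + 85) / 5.5 = 53.64
  t = (30 x 7 - 275) / 5.5 = -11.82 (outside (0, 60))
  t = (30 x 7 + 275) / 5.5 = 88.18 (outside (0, 60))
Valid solutions in (0, 60): {22.73, 53.64} minutes.
The second occurrence is t = 53.64 minutes.
The hands form a 85-degree angle at 53.64 minutes past 7:00.

Final answer: 53.64 minutes past 7:00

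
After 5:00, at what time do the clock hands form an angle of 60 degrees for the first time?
At t minutes past 5:00, the hour hand is at 30 x 5 + 0.5t degrees and the minute hand is at 6t degrees.
The smaller angle between them is 60 degrees when |30H - 5.5t| = 60 or |30H - 5.5t| = 300.
With H = 5, solve 30 x 5 - 5.5t = +/- target for each target:
  t = (30 x 5 - 60) / 5.5 = 16.36
  t = (30 x 5 + 60) / 5.5 = 38.18
  t = (30 x 5 - 300) / 5.5 = -27.27 (outside (0, 60))
  t = (30 x 5 + 300) / 5.5 = 81.82 (outside (0, 60))
Valid solutions in (0, 60): {16.36, 38.18} minutes.
The first occurrence is t = 16.36 minutes.
The hands form a 60-degree angle at 16.36 minutes past 5:00.

Final answer: 16.36 minutes past 5:00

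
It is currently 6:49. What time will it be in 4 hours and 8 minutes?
Starting time: 6:49
Adding 8 minutes to 49 minutes: 49 + 8 = 57 minutes
Adding 4 hours: 6 + 4 = 10
Final time: 10:57

Final answer: 10:57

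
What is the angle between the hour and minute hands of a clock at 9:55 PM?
Hour hand position: 9 x 30 + 55 x 0.5 = 297.5 degrees
Minute hand position: 55 x 6 = 330 degrees
Difference: |297.5 - 330| = 32.5 degrees
The angle between the hands is 32.5 degrees

Final answer: 32.5 degrees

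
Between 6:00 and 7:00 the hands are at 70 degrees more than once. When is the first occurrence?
At t minutes past 6:00, the hour hand is at 30 x 6 + 0.5t degrees and the minute hand is at 6t degrees.
The smaller angle between them is 70 degrees when |30H - 5.5t| = 70 or |30H - 5.5t| = 290.
With H = 6, solve 30 x 6 - 5.5t = +/- target for each target:
  t = (30 x 6 - 70) / 5.5 = 20
  t = (30 x 6 + 70) / 5.5 = 45.45
  t = (30 x 6 - 290) / 5.5 = -20 (outside (0, 60))
  t = (30 x 6 + 290) / 5.5 = 85.45 (outside (0, 60))
Valid solutions in (0, 60): {20, 45.45} minutes.
The first occurrence is t = 20 minutes.
The hands form a 70-degree angle at 20 minutes past 6:00.

Final answer: 20 minutes past 6:00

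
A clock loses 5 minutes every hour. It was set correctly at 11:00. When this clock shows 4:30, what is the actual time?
For every 60 true minutes, the faulty clock advances 55 minutes, so 1 faulty-clock minute corresponds to 60/55 true minutes.
From 11:00 to 4:30 on the faulty dial is 330 minutes.
True elapsed: 330 x 60/55 = 360 minutes = 6 hours.
True time: 11:00 + 6 hours = 5:00.

Final answer: 5:00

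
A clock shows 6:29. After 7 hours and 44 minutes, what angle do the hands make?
First find the time 7 hours and 44 minutes after 6:29.
Total minutes: 6 x 60 + 29 + 7 x 60 + 44 = 853.
853 mod 720 = 133 minutes = 2:13.
Now compute the angle at 2:13:
Hour hand: 2 x 30 + 13 x 0.5 = 66.5 degrees
Minute hand: 13 x 6 = 78 degrees
Difference: |66.5 - 78| = 11.5 degrees
The angle is 11.5 degrees

Final answer: 11.5 degrees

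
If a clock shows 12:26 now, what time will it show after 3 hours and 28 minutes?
Starting time: 12:26
Adding 28 minutes to 26 minutes: 26 + 28 = 54 minutes
Adding 3 hours: 12 + 3 = 15 - 12 = 3
Final time: 3:54

Final answer: 3:54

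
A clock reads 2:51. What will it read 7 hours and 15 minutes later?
Starting time: 2:51
Adding 15 minutes to 51 minutes: 51 + 15 = 66 minutes = 1 hour and 6 minutes
Adding 7 hours: 2 + 7 + 1 (carry) = 10
Final time: 10:06

Final answer: 10:06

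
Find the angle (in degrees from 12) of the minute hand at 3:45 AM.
The minute hand moves 6 degrees per minute.
At 3:45: 45 x 6 = 270 degrees

Final answer: 270 degrees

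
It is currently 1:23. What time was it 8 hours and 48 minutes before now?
Starting time: 1:23 = 83 total minutes past 12:00
Subtracting: 8 hours and 48 minutes = 528 minutes
83 - 528 = -445 (negative, add 12 hours = 720) = 275 minutes
= 4 hours and 35 minutes past 12:00 = 4:35

Final answer: 4:35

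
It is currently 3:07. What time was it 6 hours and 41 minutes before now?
Starting time: 3:07 = 187 total minutes past 12:00
Subtracting: 6 hours and 41 minutes = 401 minutes
187 - 401 = -214 (negative, add 12 hours = 720) = 506 minutes
= 8 hours and 26 minutes past 12:00 = 8:26

Final answer: 8:26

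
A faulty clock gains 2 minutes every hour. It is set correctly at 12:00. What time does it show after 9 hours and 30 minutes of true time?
For every 60 true minutes, the faulty clock advances 60 + 2 = 62 minutes.
True elapsed: 9 hours and 30 minutes = 570 minutes.
Faulty clock advances: 570 x 62/60 = 589 minutes (drift: 19 minutes ahead).
Shown time: 12:00 + 589 minutes = 9:49.

Final answer: 9:49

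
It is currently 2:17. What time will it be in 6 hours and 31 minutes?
Starting time: 2:17
Adding 31 minutes to 17 minutes: 17 + 31 = 48 minutes
Adding 6 hours: 2 + 6 = 8
Final time: 8:48

Final answer: 8:48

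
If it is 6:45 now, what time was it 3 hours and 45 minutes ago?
Starting time: 6:45 = 405 total minutes past 12:00
Subtracting: 3 hours and 45 minutes = 225 minutes
405 - 225 = 180 minutes
= 3 hours past 12:00 = 3:00

Final answer: 3:00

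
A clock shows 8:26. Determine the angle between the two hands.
Hour hand position: 8 x 30 + 26 x 0.5 = 253 degrees
Minute hand position: 26 x 6 = 156 degrees
Difference: |253 - 156| = 97 degrees
The angle between the hands is 97 degrees

Final answer: 97 degrees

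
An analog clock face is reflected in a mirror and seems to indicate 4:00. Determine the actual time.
Reflection across the vertical (12-6) axis maps a hand at angle A degrees to (360 - A) degrees, which sends a reading of T minutes past 12:00 to (720 - T) minutes past 12:00.
Mirror reads 4:00 = 240 minutes past 12:00.
Actual time: (720 - 240) mod 720 = 480 minutes = 8:00.

Final answer: 8:00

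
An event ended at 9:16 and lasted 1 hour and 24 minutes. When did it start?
Starting time: 9:16 = 556 total minutes past 12:00
Subtracting: 1 hour and 24 minutes = 84 minutes
556 - 84 = 472 minutes
= 7 hours and 52 minutes past 12:00 = 7:52

Final answer: 7:52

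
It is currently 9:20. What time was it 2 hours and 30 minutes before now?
Starting time: 9:20 = 560 total minutes past 12:00
Subtracting: 2 hours and 30 minutes = 150 minutes
560 - 150 = 410 minutes
= 6 hours and 50 minutes past 12:00 = 6:50

Final answer: 6:50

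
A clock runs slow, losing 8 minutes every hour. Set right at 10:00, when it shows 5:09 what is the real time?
For every 60 true minutes, the faulty clock advances 52 minutes, so 1 faulty-clock minute corresponds to 60/52 true minutes.
From 10:00 to 5:09 on the faulty dial is 429 minutes.
True elapsed: 429 x 60/52 = 495 minutes = 8 hours and 15 minutes.
True time: 10:00 + 8 hours and 15 minutes = 6:15.

Final answer: 6:15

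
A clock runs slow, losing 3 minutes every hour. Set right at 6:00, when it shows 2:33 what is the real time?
For every 60 true minutes, the faulty clock advances 57 minutes, so 1 faulty-clock minute corresponds to 60/57 true minutes.
From 6:00 to 2:33 on the faulty dial is 513 minutes.
True elapsed: 513 x 60/57 = 540 minutes = 9 hours.
True time: 6:00 + 9 hours = 3:00.

Final answer: 3:00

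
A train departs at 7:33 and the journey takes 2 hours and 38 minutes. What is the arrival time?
Starting time: 7:33
Adding 38 minutes to 33 minutes: 33 + 38 = 71 minutes = 1 hour and 11 minutes
Adding 2 hours: 7 + 2 + 1 (carry) = 10
Final time: 10:11

Final answer: 10:11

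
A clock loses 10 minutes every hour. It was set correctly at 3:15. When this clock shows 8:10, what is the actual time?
For every 60 true minutes, the faulty clock advances 50 minutes, so 1 faulty-clock minute corresponds to 60/50 true minutes.
From 3:15 to 8:10 on the faulty dial is 295 minutes.
True elapsed: 295 x 60/50 = 354 minutes = 5 hours and 54 minutes.
True time: 3:15 + 5 hours and 54 minutes = 9:09.

Final answer: 9:09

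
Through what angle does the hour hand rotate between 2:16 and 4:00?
The hour hand moves 0.5 degrees per minute.
Time elapsed: 4:00 - 2:16 = 104 minutes
Angular displacement: 104 x 0.5 = 52 degrees

Final answer: 52 degrees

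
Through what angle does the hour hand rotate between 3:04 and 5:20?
The hour hand moves 0.5 degrees per minute.
Time elapsed: 5:20 - 3:04 = 136 minutes
Angular displacement: 136 x 0.5 = 68 degrees

Final answer: 68 degrees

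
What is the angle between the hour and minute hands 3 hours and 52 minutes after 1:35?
First find the time 3 hours and 52 minutes after 1:35.
Total minutes: 1 x 60 + 35 + 3 x 60 + 52 = 327.
327 mod 720 = 327 minutes = 5:27.
Now compute the angle at 5:27:
Hour hand: 5 x 30 + 27 x 0.5 = 163.5 degrees
Minute hand: 27 x 6 = 162 degrees
Difference: |163.5 - 162| = 1.5 degrees
The angle is 1.5 degrees

Final answer: 1.5 degrees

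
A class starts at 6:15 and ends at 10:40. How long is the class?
From 6:15 to 10:40:
(10 x 60 + 40) - (6 x 60 + 15) = 640 - 375 = 265 minutes
= 4 hours and 25 minutes

Final answer: 4 hours and 25 minutes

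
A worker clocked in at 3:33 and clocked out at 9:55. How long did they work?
From 3:33 to 9:55:
(9 x 60 + 55) - (3 x 60 + 33) = 595 - 213 = 382 minutes
= 6 hours and 22 minutes

Final answer: 6 hours and 22 minutes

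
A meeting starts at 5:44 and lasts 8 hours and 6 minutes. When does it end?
Starting time: 5:44
Adding 6 minutes to 44 minutes: 44 + 6 = 50 minutes
Adding 8 hours: 5 + 8 = 13 - 12 = 1
Final time: 1:50

Final answer: 1:50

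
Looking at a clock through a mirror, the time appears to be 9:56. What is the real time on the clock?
Reflection across the vertical (12-6) axis maps a hand at angle A degrees to (360 - A) degrees, which sends a reading of T minutes past 12:00 to (720 - T) minutes past 12:00.
Mirror reads 9:56 = 596 minutes past 12:00.
Actual time: (720 - 596) mod 720 = 124 minutes = 2:04.

Final answer: 2:04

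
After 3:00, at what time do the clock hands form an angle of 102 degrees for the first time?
At t minutes past 3:00, the hour hand is at 30 x 3 + 0.5t degrees and the minute hand is at 6t degrees.
The smaller angle between them is 102 degrees when |30H - 5.5t| = 102 or |30H - 5.5t| = 258.
With H = 3, solve 30 x 3 - 5.5t = +/- target for each target:
  t = (30 x 3 - 102) / 5.5 = -2.18 (outside (0, 60))
  t = (30 x 3 + 102) / 5.5 = 34.91
  t = (30 x 3 - 258) / 5.5 = -30.55 (outside (0, 60))
  t = (30 x 3 + 258) / 5.5 = 63.27 (outside (0, 60))
Valid solutions in (0, 60): {34.91} minutes.
The first occurrence is t = 34.91 minutes.
The hands form a 102-degree angle at 34.91 minutes past 3:00.

Final answer: 34.91 minutes past 3:00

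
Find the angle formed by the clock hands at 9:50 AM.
Hour hand position: 9 x 30 + 50 x 0.5 = 295 degrees
Minute hand position: 50 x 6 = 300 degrees
Difference: |295 - 300| = 5 degrees
The angle between the hands is 5 degrees

Final answer: 5 degrees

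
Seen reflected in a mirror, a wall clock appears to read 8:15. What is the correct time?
Reflection across the vertical (12-6) axis maps a hand at angle A degrees to (360 - A) degrees, which sends a reading of T minutes past 12:00 to (720 - T) minutes past 12:00.
Mirror reads 8:15 = 495 minutes past 12:00.
Actual time: (720 - 495) mod 720 = 225 minutes = 3:45.

Final answer: 3:45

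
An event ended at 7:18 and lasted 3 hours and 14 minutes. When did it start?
Starting time: 7:18 = 438 total minutes past 12:00
Subtracting: 3 hours and 14 minutes = 194 minutes
438 - 194 = 244 minutes
= 4 hours and 4 minutes past 12:00 = 4:04

Final answer: 4:04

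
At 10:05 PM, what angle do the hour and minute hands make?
Hour hand position: 10 x 30 + 5 x 0.5 = 302.5 degrees
Minute hand position: 5 x 6 = 30 degrees
Difference: |302.5 - 30| = 272.5 degrees
Since 272.5 > 180, the smaller angle is 360 - 272.5 = 87.5 degrees

Final answer: 87.5 degrees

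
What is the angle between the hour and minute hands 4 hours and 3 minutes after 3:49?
First find the time 4 hours and 3 minutes after 3:49.
Total minutes: 3 x 60 + 49 + 4 x 60 + 3 = 472.
472 mod 720 = 472 minutes = 7:52.
Now compute the angle at 7:52:
Hour hand: 7 x 30 + 52 x 0.5 = 236 degrees
Minute hand: 52 x 6 = 312 degrees
Difference: |236 - 312| = 76 degrees
The angle is 76 degrees

Final answer: 76 degrees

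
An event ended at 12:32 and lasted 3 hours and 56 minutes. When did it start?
Starting time: 12:32 = 32 total minutes past 12:00
Subtracting: 3 hours and 56 minutes = 236 minutes
32 - 236 = -204 (negative, add 12 hours = 720) = 516 minutes
= 8 hours and 36 minutes past 12:00 = 8:36

Final answer: 8:36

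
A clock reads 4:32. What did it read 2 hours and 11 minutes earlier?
Starting time: 4:32 = 272 total minutes past 12:00
Subtracting: 2 hours and 11 minutes = 131 minutes
272 - 131 = 141 minutes
= 2 hours and 21 minutes past 12:00 = 2:21

Final answer: 2:21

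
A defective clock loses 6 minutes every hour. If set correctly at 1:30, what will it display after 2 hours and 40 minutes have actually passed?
For every 60 true minutes, the faulty clock advances 60 - 6 = 54 minutes.
True elapsed: 2 hours and 40 minutes = 160 minutes.
Faulty clock advances: 160 x 54/60 = 144 minutes (drift: 16 minutes behind).
Shown time: 1:30 + 144 minutes = 3:54.

Final answer: 3:54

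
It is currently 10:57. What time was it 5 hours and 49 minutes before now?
Starting time: 10:57 = 657 total minutes past 12:00
Subtracting: 5 hours and 49 minutes = 349 minutes
657 - 349 = 308 minutes
= 5 hours and 8 minutes past 12:00 = 5:08

Final answer: 5:08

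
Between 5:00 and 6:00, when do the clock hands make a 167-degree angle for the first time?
At t minutes past 5:00, the hour hand is at 30 x 5 + 0.5t degrees and the minute hand is at 6t degrees.
The smaller angle between them is 167 degrees when |30H - 5.5t| = 167 or |30H - 5.5t| = 193.
With H = 5, solve 30 x 5 - 5.5t = +/- target for each target:
  t = (30 x 5 - 167) / 5.5 = -3.09 (outside (0, 60))
  t = (30 x 5 + 167) / 5.5 = 57.64
  t = (30 x 5 - 193) / 5.5 = -7.82 (outside (0, 60))
  t = (30 x 5 + 193) / 5.5 = 62.36 (outside (0, 60))
Valid solutions in (0, 60): {57.64} minutes.
The first occurrence is t = 57.64 minutes.
The hands form a 167-degree angle at 57.64 minutes past 5:00.

Final answer: 57.64 minutes past 5:00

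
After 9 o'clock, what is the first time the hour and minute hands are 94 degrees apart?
At t minutes past 9:00, the hour hand is at 30 x 9 + 0.5t degrees and the minute hand is at 6t degrees.
The smaller angle between them is 94 degrees when |30H - 5.5t| = 94 or |30H - 5.5t| = 266.
With H = 9, solve 30 x 9 - 5.5t = +/- target for each target:
  t = (30 x 9 - 94) / 5.5 = 32
  t = (30 x 9 + 94) / 5.5 = 66.18 (outside (0, 60))
  t = (30 x 9 - 266) / 5.5 = 0.73
  t = (30 x 9 + 266) / 5.5 = 97.45 (outside (0, 60))
Valid solutions in (0, 60): {0.73, 32} minutes.
The first occurrence is t = 0.73 minutes.
The hands form a 94-degree angle at 0.73 minutes past 9:00.

Final answer: 0.73 minutes past 9:00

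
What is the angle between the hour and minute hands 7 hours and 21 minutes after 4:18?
First find the time 7 hours and 21 minutes after 4:18.
Total minutes: 4 x 60 + 18 + 7 x 60 + 21 = 699.
699 mod 720 = 699 minutes = 11:39.
Now compute the angle at 11:39:
Hour hand: 11 x 30 + 39 x 0.5 = 349.5 degrees
Minute hand: 39 x 6 = 234 degrees
Difference: |349.5 - 234| = 115.5 degrees
The angle is 115.5 degrees

Final answer: 115.5 degrees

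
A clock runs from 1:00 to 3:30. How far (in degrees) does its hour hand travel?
The hour hand moves 0.5 degrees per minute.
Time elapsed: 3:30 - 1:00 = 150 minutes
Angular displacement: 150 x 0.5 = 75 degrees

Final answer: 75 degrees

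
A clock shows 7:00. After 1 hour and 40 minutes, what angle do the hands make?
First find the time 1 hour and 40 minutes after 7:00.
Total minutes: 7 x 60 + 0 + 1 x 60 + 40 = 520.
520 mod 720 = 520 minutes = 8:40.
Now compute the angle at 8:40:
Hour hand: 8 x 30 + 40 x 0.5 = 260 degrees
Minute hand: 40 x 6 = 240 degrees
Difference: |260 - 240| = 20 degrees
The angle is 20 degrees

Final answer: 20 degrees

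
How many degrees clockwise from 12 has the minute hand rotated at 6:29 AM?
The minute hand moves 6 degrees per minute.
At 6:29: 29 x 6 = 174 degrees

Final answer: 174 degrees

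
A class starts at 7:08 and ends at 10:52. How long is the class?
From 7:08 to 10:52:
(10 x 60 + 52) - (7 x 60 + 8) = 652 - 428 = 224 minutes
= 3 hours and 44 minutes

Final answer: 3 hours and 44 minutes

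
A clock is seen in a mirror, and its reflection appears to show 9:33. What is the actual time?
Reflection across the vertical (12-6) axis maps a hand at angle A degrees to (360 - A) degrees, which sends a reading of T minutes past 12:00 to (720 - T) minutes past 12:00.
Mirror reads 9:33 = 573 minutes past 12:00.
Actual time: (720 - 573) mod 720 = 147 minutes = 2:27.

Final answer: 2:27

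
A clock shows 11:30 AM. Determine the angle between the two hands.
Hour hand position: 11 x 30 + 30 x 0.5 = 345 degrees
Minute hand position: 30 x 6 = 180 degrees
Difference: |345 - 180| = 165 degrees
The angle between the hands is 165 degrees

Final answer: 165 degrees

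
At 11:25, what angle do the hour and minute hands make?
Hour hand position: 11 x 30 + 25 x 0.5 = 342.5 degrees
Minute hand position: 25 x 6 = 150 degrees
Difference: |342.5 - 150| = 192.5 degrees
Since 192.5 > 180, the smaller angle is 360 - 192.5 = 167.5 degrees

Final answer: 167.5 degrees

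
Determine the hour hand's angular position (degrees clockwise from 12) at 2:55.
The hour hand moves 30 degrees per hour and 0.5 degrees per minute.
At 2:55: (2) x 30 + 55 x 0.5 = 60 + 27.5 = 87.5 degrees

Final answer: 87.5 degrees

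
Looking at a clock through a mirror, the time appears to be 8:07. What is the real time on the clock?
Reflection across the vertical (12-6) axis maps a hand at angle A degrees to (360 - A) degrees, which sends a reading of T minutes past 12:00 to (720 - T) minutes past 12:00.
Mirror reads 8:07 = 487 minutes past 12:00.
Actual time: (720 - 487) mod 720 = 233 minutes = 3:53.

Final answer: 3:53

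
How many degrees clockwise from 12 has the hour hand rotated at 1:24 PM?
The hour hand moves 30 degrees per hour and 0.5 degrees per minute.
At 1:24: (1) x 30 + 24 x 0.5 = 30 + 12 = 42 degrees

Final answer: 42 degrees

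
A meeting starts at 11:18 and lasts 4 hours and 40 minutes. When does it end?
Starting time: 11:18
Adding 40 minutes to 18 minutes: 18 + 40 = 58 minutes
Adding 4 hours: 11 + 4 = 15 - 12 = 3
Final time: 3:58

Final answer: 3:58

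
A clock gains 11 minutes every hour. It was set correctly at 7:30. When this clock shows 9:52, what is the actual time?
For every 60 true minutes, the faulty clock advances 71 minutes, so 1 faulty-clock minute corresponds to 60/71 true minutes.
From 7:30 to 9:52 on the faulty dial is 142 minutes.
True elapsed: 142 x 60/71 = 120 minutes = 2 hours.
True time: 7:30 + 2 hours = 9:30.

Final answer: 9:30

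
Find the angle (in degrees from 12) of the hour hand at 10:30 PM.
The hour hand moves 30 degrees per hour and 0.5 degrees per minute.
At 10:30: (10) x 30 + 30 x 0.5 = 300 + 15 = 315 degrees

Final answer: 315 degrees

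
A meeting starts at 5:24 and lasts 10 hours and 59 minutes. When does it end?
Starting time: 5:24
Adding 59 minutes to 24 minutes: 24 + 59 = 83 minutes = 1 hour and 23 minutes
Adding 10 hours: 5 + 10 + 1 (carry) = 16 - 12 = 4
Final time: 4:23

Final answer: 4:23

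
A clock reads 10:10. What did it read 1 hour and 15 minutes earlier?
Starting time: 10:10 = 610 total minutes past 12:00
Subtracting: 1 hour and 15 minutes = 75 minutes
610 - 75 = 535 minutes
= 8 hours and 55 minutes past 12:00 = 8:55

Final answer: 8:55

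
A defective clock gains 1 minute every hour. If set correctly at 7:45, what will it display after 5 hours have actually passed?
For every 60 true minutes, the faulty clock advances 60 + 1 = 61 minutes.
True elapsed: 5 hours = 300 minutes.
Faulty clock advances: 300 x 61/60 = 305 minutes (drift: 5 minutes ahead).
Shown time: 7:45 + 305 minutes = 12:50.

Final answer: 12:50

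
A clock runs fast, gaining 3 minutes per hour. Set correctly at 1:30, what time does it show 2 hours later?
For every 60 true minutes, the faulty clock advances 60 + 3 = 63 minutes.
True elapsed: 2 hours = 120 minutes.
Faulty clock advances: 120 x 63/60 = 126 minutes (drift: 6 minutes ahead).
Shown time: 1:30 + 126 minutes = 3:36.

Final answer: 3:36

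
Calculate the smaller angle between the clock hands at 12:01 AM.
Hour hand position: 0 x 30 + 1 x 0.5 = 0.5 degrees
Minute hand position: 1 x 6 = 6 degrees
Difference: |0.5 - 6| = 5.5 degrees
The angle between the hands is 5.5 degrees

Final answer: 5.5 degrees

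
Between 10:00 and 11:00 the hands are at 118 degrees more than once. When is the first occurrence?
At t minutes past 10:00, the hour hand is at 30 x 10 + 0.5t degrees and the minute hand is at 6t degrees.
The smaller angle between them is 118 degrees when |30H - 5.5t| = 118 or |30H - 5.5t| = 242.
With H = 10, solve 30 x 10 - 5.5t = +/- target for each target:
  t = (30 x 10 - 118) / 5.5 = 33.09
  t = (30 x 10 + 118) / 5.5 = 76 (outside (0, 60))
  t = (30 x 10 - 242) / 5.5 = 10.55
  t = (30 x 10 + 242) / 5.5 = 98.55 (outside (0, 60))
Valid solutions in (0, 60): {10.55, 33.09} minutes.
The first occurrence is t = 10.55 minutes.
The hands form a 118-degree angle at 10.55 minutes past 10:00.

Final answer: 10.55 minutes past 10:00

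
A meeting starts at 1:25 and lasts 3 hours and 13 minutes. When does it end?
Starting time: 1:25
Adding 13 minutes to 25 minutes: 25 + 13 = 38 minutes
Adding 3 hours: 1 + 3 = 4
Final time: 4:38

Final answer: 4:38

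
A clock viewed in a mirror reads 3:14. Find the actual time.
Reflection across the vertical (12-6) axis maps a hand at angle A degrees to (360 - A) degrees, which sends a reading of T minutes past 12:00 to (720 - T) minutes past 12:00.
Mirror reads 3:14 = 194 minutes past 12:00.
Actual time: (720 - 194) mod 720 = 526 minutes = 8:46.

Final answer: 8:46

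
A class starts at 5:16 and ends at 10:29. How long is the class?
From 5:16 to 10:29:
(10 x 60 + 29) - (5 x 60 + 16) = 629 - 316 = 313 minutes
= 5 hours and 13 minutes

Final answer: 5 hours and 13 minutes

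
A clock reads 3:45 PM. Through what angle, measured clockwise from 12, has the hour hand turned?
The hour hand moves 30 degrees per hour and 0.5 degrees per minute.
At 3:45: (3) x 30 + 45 x 0.5 = 90 + 22.5 = 112.5 degrees

Final answer: 112.5 degrees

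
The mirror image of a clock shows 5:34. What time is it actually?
Reflection across the vertical (12-6) axis maps a hand at angle A degrees to (360 - A) degrees, which sends a reading of T minutes past 12:00 to (720 - T) minutes past 12:00.
Mirror reads 5:34 = 334 minutes past 12:00.
Actual time: (720 - 334) mod 720 = 386 minutes = 6:26.

Final answer: 6:26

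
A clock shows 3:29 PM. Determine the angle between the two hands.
Hour hand position: 3 x 30 + 29 x 0.5 = 104.5 degrees
Minute hand position: 29 x 6 = 174 degrees
Difference: |104.5 - 174| = 69.5 degrees
The angle between the hands is 69.5 degrees

Final answer: 69.5 degrees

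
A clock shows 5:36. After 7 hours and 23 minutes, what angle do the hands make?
First find the time 7 hours and 23 minutes after 5:36.
Total minutes: 5 x 60 + 36 + 7 x 60 + 23 = 779.
779 mod 720 = 59 minutes = 12:59.
Now compute the angle at 12:59:
Hour hand: 0 x 30 + 59 x 0.5 = 29.5 degrees
Minute hand: 59 x 6 = 354 degrees
Difference: |29.5 - 354| = 324.5 degrees
Smaller angle: 360 - 324.5 = 35.5 degrees

Final answer: 35.5 degrees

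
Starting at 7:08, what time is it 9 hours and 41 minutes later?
Starting time: 7:08
Adding 41 minutes to 8 minutes: 8 + 41 = 49 minutes
Adding 9 hours: 7 + 9 = 16 - 12 = 4
Final time: 4:49

Final answer: 4:49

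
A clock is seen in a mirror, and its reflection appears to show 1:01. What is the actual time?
Reflection across the vertical (12-6) axis maps a hand at angle A degrees to (360 - A) degrees, which sends a reading of T minutes past 12:00 to (720 - T) minutes past 12:00.
Mirror reads 1:01 = 61 minutes past 12:00.
Actual time: (720 - 61) mod 720 = 659 minutes = 10:59.

Final answer: 10:59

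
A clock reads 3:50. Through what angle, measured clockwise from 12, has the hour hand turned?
The hour hand moves 30 degrees per hour and 0.5 degrees per minute.
At 3:50: (3) x 30 + 50 x 0.5 = 90 + 25 = 115 degrees

Final answer: 115 degrees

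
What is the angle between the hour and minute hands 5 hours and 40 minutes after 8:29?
First find the time 5 hours and 40 minutes after 8:29.
Total minutes: 8 x 60 + 29 + 5 x 60 + 40 = 849.
849 mod 720 = 129 minutes = 2:09.
Now compute the angle at 2:09:
Hour hand: 2 x 30 + 9 x 0.5 = 64.5 degrees
Minute hand: 9 x 6 = 54 degrees
Difference: |64.5 - 54| = 10.5 degrees
The angle is 10.5 degrees

Final answer: 10.5 degrees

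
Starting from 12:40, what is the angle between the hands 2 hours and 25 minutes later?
First find the time 2 hours and 25 minutes after 12:40.
Total minutes: 12 x 60 + 40 + 2 x 60 + 25 = 905.
905 mod 720 = 185 minutes = 3:05.
Now compute the angle at 3:05:
Hour hand: 3 x 30 + 5 x 0.5 = 92.5 degrees
Minute hand: 5 x 6 = 30 degrees
Difference: |92.5 - 30| = 62.5 degrees
The angle is 62.5 degrees

Final answer: 62.5 degrees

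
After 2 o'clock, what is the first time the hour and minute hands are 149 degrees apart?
At t minutes past 2:00, the hour hand is at 30 x 2 + 0.5t degrees and the minute hand is at 6t degrees.
The smaller angle between them is 149 degrees when |30H - 5.5t| = 149 or |30H - 5.5t| = 211.
With H = 2, solve 30 x 2 - 5.5t = +/- target for each target:
  t = (30 x 2 - 149) / 5.5 = -16.18 (outside (0, 60))
  t = (30 x 2 + 149) / 5.5 = 38
  t = (30 x 2 - 211) / 5.5 = -27.45 (outside (0, 60))
  t = (30 x 2 + 211) / 5.5 = 49.27
Valid solutions in (0, 60): {38, 49.27} minutes.
The first occurrence is t = 38 minutes.
The hands form a 149-degree angle at 38 minutes past 2:00.

Final answer: 38 minutes past 2:00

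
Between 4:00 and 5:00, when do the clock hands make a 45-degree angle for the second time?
At t minutes past 4:00, the hour hand is at 30 x 4 + 0.5t degrees and the minute hand is at 6t degrees.
The smaller angle between them is 45 degrees when |30H - 5.5t| = 45 or |30H - 5.5t| = 315.
With H = 4, solve 30 x 4 - 5.5t = +/- target for each target:
  t = (30 x 4 - 45) / 5.5 = 13.64
  t = (30 x 4 + 45) / 5.5 = 30
  t = (30 x 4 - 315) / 5.5 = -35.45 (outside (0, 60))
  t = (30 x 4 + 315) / 5.5 = 79.09 (outside (0, 60))
Valid solutions in (0, 60): {13.64, 30} minutes.
The second occurrence is t = 30 minutes.
The hands form a 45-degree angle at 30 minutes past 4:00.

Final answer: 30 minutes past 4:00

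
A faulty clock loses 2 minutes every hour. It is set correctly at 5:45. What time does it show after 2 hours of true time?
For every 60 true minutes, the faulty clock advances 60 - 2 = 58 minutes.
True elapsed: 2 hours = 120 minutes.
Faulty clock advances: 120 x 58/60 = 116 minutes (drift: 4 minutes behind).
Shown time: 5:45 + 116 minutes = 7:41.

Final answer: 7:41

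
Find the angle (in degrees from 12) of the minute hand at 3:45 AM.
The minute hand moves 6 degrees per minute.
At 3:45: 45 x 6 = 270 degrees

Final answer: 270 degrees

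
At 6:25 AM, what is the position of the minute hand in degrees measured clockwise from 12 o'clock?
The minute hand moves 6 degrees per minute.
At 6:25: 25 x 6 = 150 degrees

Final answer: 150 degrees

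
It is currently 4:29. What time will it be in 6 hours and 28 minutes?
Starting time: 4:29
Adding 28 minutes to 29 minutes: 29 + 28 = 57 minutes
Adding 6 hours: 4 + 6 = 10
Final time: 10:57

Final answer: 10:57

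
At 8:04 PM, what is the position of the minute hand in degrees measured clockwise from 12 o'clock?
The minute hand moves 6 degrees per minute.
At 8:04: 4 x 6 = 24 degrees

Final answer: 24 degrees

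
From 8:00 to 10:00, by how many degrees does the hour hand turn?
The hour hand moves 0.5 degrees per minute.
Time elapsed: 10:00 - 8:00 = 120 minutes
Angular displacement: 120 x 0.5 = 60 degrees

Final answer: 60 degrees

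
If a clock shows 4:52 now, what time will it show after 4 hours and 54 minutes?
Starting time: 4:52
Adding 54 minutes to 52 minutes: 52 + 54 = 106 minutes = 1 hour and 46 minutes
Adding 4 hours: 4 + 4 + 1 (carry) = 9
Final time: 9:46

Final answer: 9:46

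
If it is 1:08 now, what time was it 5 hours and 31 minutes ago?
Starting time: 1:08 = 68 total minutes past 12:00
Subtracting: 5 hours and 31 minutes = 331 minutes
68 - 331 = -263 (negative, add 12 hours = 720) = 457 minutes
= 7 hours and 37 minutes past 12:00 = 7:37

Final answer: 7:37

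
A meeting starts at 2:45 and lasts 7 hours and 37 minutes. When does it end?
Starting time: 2:45
Adding 37 minutes to 45 minutes: 45 + 37 = 82 minutes = 1 hour and 22 minutes
Adding 7 hours: 2 + 7 + 1 (carry) = 10
Final time: 10:22

Final answer: 10:22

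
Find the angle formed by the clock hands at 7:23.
Hour hand position: 7 x 30 + 23 x 0.5 = 221.5 degrees
Minute hand position: 23 x 6 = 138 degrees
Difference: |221.5 - 138| = 83.5 degrees
The angle between the hands is 83.5 degrees

Final answer: 83.5 degrees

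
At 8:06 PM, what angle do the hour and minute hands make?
Hour hand position: 8 x 30 + 6 x 0.5 = 243 degrees
Minute hand position: 6 x 6 = 36 degrees
Difference: |243 - 36| = 207 degrees
Since 207 > 180, the smaller angle is 360 - 207 = 153 degrees

Final answer: 153 degrees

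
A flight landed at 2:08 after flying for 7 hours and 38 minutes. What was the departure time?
Starting time: 2:08 = 128 total minutes past 12:00
Subtracting: 7 hours and 38 minutes = 458 minutes
128 - 458 = -330 (negative, add 12 hours = 720) = 390 minutes
= 6 hours and 30 minutes past 12:00 = 6:30

Final answer: 6:30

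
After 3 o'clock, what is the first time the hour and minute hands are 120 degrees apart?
At t minutes past 3:00, the hour hand is at 30 x 3 + 0.5t degrees and the minute hand is at 6t degrees.
The smaller angle between them is 120 degrees when |30H - 5.5t| = 120 or |30H - 5.5t| = 240.
With H = 3, solve 30 x 3 - 5.5t = +/- target for each target:
  t = (30 x 3 - 120) / 5.5 = -5.45 (outside (0, 60))
  t = (30 x 3 + 120) / 5.5 = 38.18
  t = (30 x 3 - 240) / 5.5 = -27.27 (outside (0, 60))
  t = (30 x 3 + 240) / 5.5 = 60 (outside (0, 60))
Valid solutions in (0, 60): {38.18} minutes.
The first occurrence is t = 38.18 minutes.
The hands form a 120-degree angle at 38.18 minutes past 3:00.

Final answer: 38.18 minutes past 3:00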